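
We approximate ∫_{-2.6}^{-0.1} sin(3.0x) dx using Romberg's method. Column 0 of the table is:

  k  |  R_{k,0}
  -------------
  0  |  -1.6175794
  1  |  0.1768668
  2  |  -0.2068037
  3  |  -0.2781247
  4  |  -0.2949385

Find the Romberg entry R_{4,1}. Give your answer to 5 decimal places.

-0.30054

R_{4,1} = -0.2949385 + (-0.2949385 − (-0.2781247))/3 = -0.3005431
(Column j=1 coincides with Simpson's rule on the same nodes.)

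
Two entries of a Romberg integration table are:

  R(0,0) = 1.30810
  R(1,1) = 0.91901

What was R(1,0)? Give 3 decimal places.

1.016

From R(1,1) = (4·R(1,0) − R(0,0))/3, solve for R(1,0):
4·R(1,0) = 3·0.91901 + 1.30810 = 4.06513
R(1,0) = 1.01628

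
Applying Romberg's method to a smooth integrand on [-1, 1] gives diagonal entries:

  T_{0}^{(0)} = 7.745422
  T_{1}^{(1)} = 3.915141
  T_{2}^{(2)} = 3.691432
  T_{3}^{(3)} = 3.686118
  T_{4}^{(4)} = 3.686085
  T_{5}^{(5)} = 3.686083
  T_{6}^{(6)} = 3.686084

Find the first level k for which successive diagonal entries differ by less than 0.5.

k = 2

|T_{1}^{(1)} − T_{0}^{(0)}| = 3.830281 ≥ 0.5
|T_{2}^{(2)} − T_{1}^{(1)}| = 0.223709 < 0.5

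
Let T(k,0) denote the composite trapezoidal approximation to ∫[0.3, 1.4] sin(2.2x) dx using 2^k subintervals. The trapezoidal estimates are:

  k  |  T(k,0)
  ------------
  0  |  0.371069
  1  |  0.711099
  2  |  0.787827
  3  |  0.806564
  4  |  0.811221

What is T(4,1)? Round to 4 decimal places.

Richardson extrapolation on the trapezoidal column (denominator 4−1=3):
T(4,1) = (4·0.811221 − 0.806564) / 3 = 0.812773

0.8128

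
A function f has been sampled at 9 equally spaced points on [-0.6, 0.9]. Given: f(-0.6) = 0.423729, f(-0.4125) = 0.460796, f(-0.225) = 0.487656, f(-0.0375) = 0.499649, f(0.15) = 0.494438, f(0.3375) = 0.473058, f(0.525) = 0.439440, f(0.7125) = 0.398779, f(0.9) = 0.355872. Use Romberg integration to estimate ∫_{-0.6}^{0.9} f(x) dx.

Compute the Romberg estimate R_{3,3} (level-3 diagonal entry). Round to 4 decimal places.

0.6845

R_{0,0} (trapezoid, 1 panel, h=1.5000): 0.584701
R_{1,0} (trapezoid, 2 panels, h=0.7500): 0.663179
R_{2,0} (trapezoid, 4 panels, h=0.3750): 0.679250
R_{3,0} (trapezoid, 8 panels, h=0.1875): 0.683178
R_{1,1} = 0.663179 + (0.663179 − 0.584701)/3 = 0.689338
R_{2,1} = 0.679250 + (0.679250 − 0.663179)/3 = 0.684607
R_{3,1} = 0.683178 + (0.683178 − 0.679250)/3 = 0.684487
R_{2,2} = 0.684607 + (0.684607 − 0.689338)/15 = 0.684292
R_{3,2} = 0.684487 + (0.684487 − 0.684607)/15 = 0.684479
R_{3,3} = 0.684479 + (0.684479 − 0.684292)/63 = 0.684482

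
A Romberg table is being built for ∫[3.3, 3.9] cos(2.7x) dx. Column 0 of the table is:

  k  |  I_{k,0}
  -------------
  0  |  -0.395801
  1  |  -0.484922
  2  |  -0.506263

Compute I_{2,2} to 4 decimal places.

Richardson extrapolation on the trapezoidal column (denominator 4−1=3):
I_{1,1} = (4·(-0.484922) − (-0.395801)) / 3 = -0.514629
I_{2,1} = -0.506263 + (-0.506263 − (-0.484922))/3 = -0.513377
I_{2,2} = -0.513377 + (-0.513377 − (-0.514629))/15 = -0.513294

-0.5133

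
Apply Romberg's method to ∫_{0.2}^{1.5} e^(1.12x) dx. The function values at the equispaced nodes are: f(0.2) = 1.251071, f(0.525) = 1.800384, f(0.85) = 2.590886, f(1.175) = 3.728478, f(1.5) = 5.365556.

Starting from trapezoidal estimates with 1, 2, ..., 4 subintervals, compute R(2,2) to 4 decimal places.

3.6737

R(0,0) (trapezoid, 1 panel, h=1.3000): 4.300808
R(1,0) (trapezoid, 2 panels, h=0.6500): 3.834480
R(2,0) (trapezoid, 4 panels, h=0.3250): 3.714120
R(1,1) = 3.834480 + (3.834480 − 4.300808)/3 = 3.679037
R(2,1) = 3.714120 + (3.714120 − 3.834480)/3 = 3.674000
R(2,2) = 3.674000 + (3.674000 − 3.679037)/15 = 3.673664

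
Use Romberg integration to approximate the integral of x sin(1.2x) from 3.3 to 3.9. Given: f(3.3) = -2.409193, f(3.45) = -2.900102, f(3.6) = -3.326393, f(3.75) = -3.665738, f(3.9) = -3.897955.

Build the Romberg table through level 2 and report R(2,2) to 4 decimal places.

R(0,0) (trapezoid, 1 panel, h=0.6000): -1.892144
R(1,0) (trapezoid, 2 panels, h=0.3000): -1.943990
R(2,0) (trapezoid, 4 panels, h=0.1500): -1.956871
R(1,1) = -1.943990 + (-1.943990 − (-1.892144))/3 = -1.961272
R(2,1) = -1.956871 + (-1.956871 − (-1.943990))/3 = -1.961165
R(2,2) = -1.961165 + (-1.961165 − (-1.961272))/15 = -1.961158

-1.9612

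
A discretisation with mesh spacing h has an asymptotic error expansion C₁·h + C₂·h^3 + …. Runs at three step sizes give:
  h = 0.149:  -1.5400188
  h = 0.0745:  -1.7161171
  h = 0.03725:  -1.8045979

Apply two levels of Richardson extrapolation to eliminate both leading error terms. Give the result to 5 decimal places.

First eliminate the h term (factor 2^1 = 2):
  B₁ = (2·(-1.7161171) − (-1.5400188))/1 = -1.8922154
  B₂ = (2·(-1.8045979) − (-1.7161171))/1 = -1.8930787
Then eliminate the h^3 term (factor 2^3 = 8):
  (8·(-1.8930787) − (-1.8922154))/7 = -1.8932020

-1.89320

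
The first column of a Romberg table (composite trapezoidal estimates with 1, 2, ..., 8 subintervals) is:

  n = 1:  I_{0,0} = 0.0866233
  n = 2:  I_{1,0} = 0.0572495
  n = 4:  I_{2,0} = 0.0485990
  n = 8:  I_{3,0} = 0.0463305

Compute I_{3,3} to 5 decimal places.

Richardson extrapolation on the trapezoidal column (denominator 4−1=3):
I_{1,1} = (4·0.0572495 − 0.0866233) / 3 = 0.0474582
I_{2,1} = (4·0.0485990 − 0.0572495) / 3 = 0.0457155
I_{3,1} = 0.0463305 + (0.0463305 − 0.0485990)/3 = 0.0455743
I_{2,2} = 0.0457155 + (0.0457155 − 0.0474582)/15 = 0.0455993
I_{3,2} = (16·0.0455743 − 0.0457155) / 15 = 0.0455649
I_{3,3} = 0.0455649 + (0.0455649 − 0.0455993)/63 = 0.0455644
(Column j=1 coincides with Simpson's rule on the same nodes.)

0.04556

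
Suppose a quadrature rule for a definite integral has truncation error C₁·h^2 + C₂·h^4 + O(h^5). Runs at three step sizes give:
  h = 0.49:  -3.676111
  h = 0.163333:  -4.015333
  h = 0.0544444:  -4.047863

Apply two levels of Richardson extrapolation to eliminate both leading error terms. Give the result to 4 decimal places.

First eliminate the h^2 term (factor 3^2 = 9):
  B₁ = (9·(-4.015333) − (-3.676111))/8 = -4.057736
  B₂ = (9·(-4.047863) − (-4.015333))/8 = -4.051929
Then eliminate the h^4 term (factor 3^4 = 81):
  (81·(-4.051929) − (-4.057736))/80 = -4.051856

-4.0519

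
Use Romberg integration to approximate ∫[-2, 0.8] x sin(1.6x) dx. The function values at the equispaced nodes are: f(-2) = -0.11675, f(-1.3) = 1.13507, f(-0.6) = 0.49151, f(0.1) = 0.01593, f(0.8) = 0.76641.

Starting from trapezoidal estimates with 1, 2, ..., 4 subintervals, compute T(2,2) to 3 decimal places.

1.471

T(0,0) (trapezoid, 1 panel, h=2.8000): 0.90952
T(1,0) (trapezoid, 2 panels, h=1.4000): 1.14288
T(2,0) (trapezoid, 4 panels, h=0.7000): 1.37714
T(1,1) = 1.14288 + (1.14288 − 0.90952)/3 = 1.22067
T(2,1) = 1.37714 + (1.37714 − 1.14288)/3 = 1.45523
T(2,2) = 1.45523 + (1.45523 − 1.22067)/15 = 1.47087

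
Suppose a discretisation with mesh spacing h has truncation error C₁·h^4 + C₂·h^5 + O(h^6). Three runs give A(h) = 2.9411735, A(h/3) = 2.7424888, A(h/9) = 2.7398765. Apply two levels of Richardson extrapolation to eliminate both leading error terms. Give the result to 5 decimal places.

First eliminate the h^4 term (factor 3^4 = 81):
  B₁ = (81·2.7424888 − 2.9411735)/80 = 2.7400052
  B₂ = (81·2.7398765 − 2.7424888)/80 = 2.7398438
Then eliminate the h^5 term (factor 3^5 = 243):
  (243·2.7398438 − 2.7400052)/242 = 2.7398431

2.73984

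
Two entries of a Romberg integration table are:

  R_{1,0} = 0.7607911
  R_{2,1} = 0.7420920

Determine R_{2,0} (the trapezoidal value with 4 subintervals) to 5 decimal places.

From R_{2,1} = (4·R_{2,0} − R_{1,0})/3, solve for R_{2,0}:
4·R_{2,0} = 3·0.7420920 + 0.7607911 = 2.9870671
R_{2,0} = 0.7467668

0.74677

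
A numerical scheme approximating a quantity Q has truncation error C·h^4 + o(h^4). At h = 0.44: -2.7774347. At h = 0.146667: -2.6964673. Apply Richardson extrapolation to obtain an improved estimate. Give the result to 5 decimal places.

Extrapolated value = (81·A(h/3) − A(h)) / (81 − 1)
= (81·(-2.6964673) − (-2.7774347)) / 80
= -215.6364166 / 80 = -2.6954552

-2.69546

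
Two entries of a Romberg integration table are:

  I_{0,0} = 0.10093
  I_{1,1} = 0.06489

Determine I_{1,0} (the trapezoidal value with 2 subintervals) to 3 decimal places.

From I_{1,1} = (4·I_{1,0} − I_{0,0})/3, solve for I_{1,0}:
4·I_{1,0} = 3·0.06489 + 0.10093 = 0.29560
I_{1,0} = 0.07390

0.074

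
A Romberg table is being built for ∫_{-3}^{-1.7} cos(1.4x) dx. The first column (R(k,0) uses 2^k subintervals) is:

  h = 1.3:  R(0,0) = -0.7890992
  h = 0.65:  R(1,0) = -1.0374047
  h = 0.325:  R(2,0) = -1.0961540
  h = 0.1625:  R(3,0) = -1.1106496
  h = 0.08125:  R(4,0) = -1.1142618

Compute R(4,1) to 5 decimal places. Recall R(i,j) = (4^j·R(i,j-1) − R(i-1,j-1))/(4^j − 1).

Richardson extrapolation on the trapezoidal column (denominator 4−1=3):
R(4,1) = -1.1142618 + (-1.1142618 − (-1.1106496))/3 = -1.1154659

-1.11547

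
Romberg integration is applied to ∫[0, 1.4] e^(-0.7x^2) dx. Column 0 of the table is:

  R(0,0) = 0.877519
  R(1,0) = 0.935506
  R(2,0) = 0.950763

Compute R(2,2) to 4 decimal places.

0.9559

Richardson extrapolation on the trapezoidal column (denominator 4−1=3):
R(1,1) = (4·0.935506 − 0.877519) / 3 = 0.954835
R(2,1) = (4·0.950763 − 0.935506) / 3 = 0.955849
R(2,2) = 0.955849 + (0.955849 − 0.954835)/15 = 0.955917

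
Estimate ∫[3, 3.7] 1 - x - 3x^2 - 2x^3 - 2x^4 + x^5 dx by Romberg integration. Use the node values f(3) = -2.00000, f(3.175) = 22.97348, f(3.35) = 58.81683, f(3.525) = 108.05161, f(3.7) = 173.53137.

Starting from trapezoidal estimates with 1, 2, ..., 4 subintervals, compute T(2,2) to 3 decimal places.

47.439

T(0,0) (trapezoid, 1 panel, h=0.7000): 60.03598
T(1,0) (trapezoid, 2 panels, h=0.3500): 50.60388
T(2,0) (trapezoid, 4 panels, h=0.1750): 48.23133
T(1,1) = 50.60388 + (50.60388 − 60.03598)/3 = 47.45985
T(2,1) = 48.23133 + (48.23133 − 50.60388)/3 = 47.44048
T(2,2) = 47.44048 + (47.44048 − 47.45985)/15 = 47.43919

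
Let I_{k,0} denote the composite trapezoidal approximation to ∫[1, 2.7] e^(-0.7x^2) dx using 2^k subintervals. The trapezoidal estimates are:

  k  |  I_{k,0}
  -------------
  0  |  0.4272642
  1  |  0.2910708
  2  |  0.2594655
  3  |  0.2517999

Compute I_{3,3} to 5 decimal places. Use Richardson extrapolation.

I_{1,1} = (4·0.2910708 − 0.4272642) / 3 = 0.2456730
I_{2,1} = (4·0.2594655 − 0.2910708) / 3 = 0.2489304
I_{3,1} = 0.2517999 + (0.2517999 − 0.2594655)/3 = 0.2492447
I_{2,2} = 0.2489304 + (0.2489304 − 0.2456730)/15 = 0.2491476
I_{3,2} = 0.2492447 + (0.2492447 − 0.2489304)/15 = 0.2492657
I_{3,3} = 0.2492657 + (0.2492657 − 0.2491476)/63 = 0.2492676
(Column j=1 coincides with Simpson's rule on the same nodes.)

0.24927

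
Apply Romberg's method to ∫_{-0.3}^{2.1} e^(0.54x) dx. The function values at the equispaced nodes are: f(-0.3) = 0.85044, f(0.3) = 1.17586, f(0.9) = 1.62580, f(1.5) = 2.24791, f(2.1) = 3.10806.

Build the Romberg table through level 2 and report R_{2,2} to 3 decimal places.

4.181

R_{0,0} (trapezoid, 1 panel, h=2.4000): 4.75020
R_{1,0} (trapezoid, 2 panels, h=1.2000): 4.32606
R_{2,0} (trapezoid, 4 panels, h=0.6000): 4.21729
R_{1,1} = 4.32606 + (4.32606 − 4.75020)/3 = 4.18468
R_{2,1} = 4.21729 + (4.21729 − 4.32606)/3 = 4.18103
R_{2,2} = 4.18103 + (4.18103 − 4.18468)/15 = 4.18079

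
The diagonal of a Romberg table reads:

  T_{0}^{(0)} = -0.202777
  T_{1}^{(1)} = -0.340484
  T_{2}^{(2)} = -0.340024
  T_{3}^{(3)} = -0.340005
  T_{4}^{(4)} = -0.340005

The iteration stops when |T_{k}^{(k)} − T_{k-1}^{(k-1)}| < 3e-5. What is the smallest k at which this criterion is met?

k = 3

|T_{1}^{(1)} − T_{0}^{(0)}| = 0.137707 ≥ 3e-5
|T_{2}^{(2)} − T_{1}^{(1)}| = 0.000460 ≥ 3e-5
|T_{3}^{(3)} − T_{2}^{(2)}| = 0.000019 < 3e-5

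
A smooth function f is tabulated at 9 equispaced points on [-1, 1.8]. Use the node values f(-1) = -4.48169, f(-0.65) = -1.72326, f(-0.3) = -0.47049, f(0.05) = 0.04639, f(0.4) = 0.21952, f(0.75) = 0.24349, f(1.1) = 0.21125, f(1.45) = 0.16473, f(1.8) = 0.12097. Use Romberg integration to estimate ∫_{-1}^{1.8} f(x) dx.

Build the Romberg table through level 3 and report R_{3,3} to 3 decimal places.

-1.107

R_{0,0} (trapezoid, 1 panel, h=2.8000): -6.10501
R_{1,0} (trapezoid, 2 panels, h=1.4000): -2.74518
R_{2,0} (trapezoid, 4 panels, h=0.7000): -1.55406
R_{3,0} (trapezoid, 8 panels, h=0.3500): -1.22106
R_{1,1} = -2.74518 + (-2.74518 − (-6.10501))/3 = -1.62524
R_{2,1} = -1.55406 + (-1.55406 − (-2.74518))/3 = -1.15702
R_{3,1} = -1.22106 + (-1.22106 − (-1.55406))/3 = -1.11006
R_{2,2} = -1.15702 + (-1.15702 − (-1.62524))/15 = -1.12581
R_{3,2} = -1.11006 + (-1.11006 − (-1.15702))/15 = -1.10693
R_{3,3} = -1.10693 + (-1.10693 − (-1.12581))/63 = -1.10663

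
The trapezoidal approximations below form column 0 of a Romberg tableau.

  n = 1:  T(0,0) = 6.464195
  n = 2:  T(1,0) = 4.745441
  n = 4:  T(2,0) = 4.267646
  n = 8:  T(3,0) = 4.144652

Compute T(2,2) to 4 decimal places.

4.1041

Richardson extrapolation on the trapezoidal column (denominator 4−1=3):
T(1,1) = 4.745441 + (4.745441 − 6.464195)/3 = 4.172523
T(2,1) = (4·4.267646 − 4.745441) / 3 = 4.108381
T(2,2) = 4.108381 + (4.108381 − 4.172523)/15 = 4.104105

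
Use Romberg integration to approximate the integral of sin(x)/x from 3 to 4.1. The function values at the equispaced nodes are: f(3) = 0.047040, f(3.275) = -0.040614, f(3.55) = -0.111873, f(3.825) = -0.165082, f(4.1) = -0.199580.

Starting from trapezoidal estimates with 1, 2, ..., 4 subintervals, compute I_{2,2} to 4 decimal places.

I_{0,0} (trapezoid, 1 panel, h=1.1000): -0.083897
I_{1,0} (trapezoid, 2 panels, h=0.5500): -0.103479
I_{2,0} (trapezoid, 4 panels, h=0.2750): -0.108306
I_{1,1} = -0.103479 + (-0.103479 − (-0.083897))/3 = -0.110006
I_{2,1} = -0.108306 + (-0.108306 − (-0.103479))/3 = -0.109915
I_{2,2} = -0.109915 + (-0.109915 − (-0.110006))/15 = -0.109909

-0.1099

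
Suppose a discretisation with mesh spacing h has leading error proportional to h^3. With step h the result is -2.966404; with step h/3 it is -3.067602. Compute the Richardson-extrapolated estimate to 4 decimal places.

-3.0715

The leading error scales as h^3; refining by a factor of 3 reduces it by 3^3 = 27.
Extrapolated value = (27·A(h/3) − A(h)) / (27 − 1)
= (27·(-3.067602) − (-2.966404)) / 26
= -79.858850 / 26 = -3.071494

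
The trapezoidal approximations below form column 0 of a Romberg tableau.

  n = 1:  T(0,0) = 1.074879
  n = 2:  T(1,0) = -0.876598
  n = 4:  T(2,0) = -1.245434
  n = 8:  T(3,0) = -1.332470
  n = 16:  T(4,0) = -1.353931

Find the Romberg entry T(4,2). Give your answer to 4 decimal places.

-1.3611

T(3,1) = (4·(-1.332470) − (-1.245434)) / 3 = -1.361482
T(4,1) = -1.353931 + (-1.353931 − (-1.332470))/3 = -1.361085
T(4,2) = -1.361085 + (-1.361085 − (-1.361482))/15 = -1.361059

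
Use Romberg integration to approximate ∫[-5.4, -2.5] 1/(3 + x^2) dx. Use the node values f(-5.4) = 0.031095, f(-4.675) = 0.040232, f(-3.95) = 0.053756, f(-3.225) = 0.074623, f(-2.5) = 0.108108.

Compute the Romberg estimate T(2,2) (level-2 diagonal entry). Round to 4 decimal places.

0.1706

T(0,0) (trapezoid, 1 panel, h=2.9000): 0.201844
T(1,0) (trapezoid, 2 panels, h=1.4500): 0.178868
T(2,0) (trapezoid, 4 panels, h=0.7250): 0.172704
T(1,1) = 0.178868 + (0.178868 − 0.201844)/3 = 0.171209
T(2,1) = 0.172704 + (0.172704 − 0.178868)/3 = 0.170649
T(2,2) = 0.170649 + (0.170649 − 0.171209)/15 = 0.170612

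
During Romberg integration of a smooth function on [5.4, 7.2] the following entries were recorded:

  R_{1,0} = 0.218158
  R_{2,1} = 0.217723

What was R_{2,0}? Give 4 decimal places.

0.2178

From R_{2,1} = (4·R_{2,0} − R_{1,0})/3, solve for R_{2,0}:
4·R_{2,0} = 3·0.217723 + 0.218158 = 0.871327
R_{2,0} = 0.217832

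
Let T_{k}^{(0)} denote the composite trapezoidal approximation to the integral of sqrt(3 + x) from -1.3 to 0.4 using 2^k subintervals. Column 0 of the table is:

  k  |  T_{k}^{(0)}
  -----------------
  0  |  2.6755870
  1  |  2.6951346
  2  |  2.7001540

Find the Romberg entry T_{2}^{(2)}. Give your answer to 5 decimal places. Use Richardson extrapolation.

2.70184

Richardson extrapolation on the trapezoidal column (denominator 4−1=3):
T_{1}^{(1)} = (4·2.6951346 − 2.6755870) / 3 = 2.7016505
T_{2}^{(1)} = (4·2.7001540 − 2.6951346) / 3 = 2.7018271
T_{2}^{(2)} = 2.7018271 + (2.7018271 − 2.7016505)/15 = 2.7018389
(Column j=1 coincides with Simpson's rule on the same nodes.)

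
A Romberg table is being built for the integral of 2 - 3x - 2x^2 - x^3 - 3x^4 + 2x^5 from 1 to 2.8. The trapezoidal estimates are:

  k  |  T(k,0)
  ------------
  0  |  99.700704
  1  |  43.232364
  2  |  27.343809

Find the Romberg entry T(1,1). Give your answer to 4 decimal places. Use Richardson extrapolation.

24.4096

T(1,1) = (4·43.232364 − 99.700704) / 3 = 24.409584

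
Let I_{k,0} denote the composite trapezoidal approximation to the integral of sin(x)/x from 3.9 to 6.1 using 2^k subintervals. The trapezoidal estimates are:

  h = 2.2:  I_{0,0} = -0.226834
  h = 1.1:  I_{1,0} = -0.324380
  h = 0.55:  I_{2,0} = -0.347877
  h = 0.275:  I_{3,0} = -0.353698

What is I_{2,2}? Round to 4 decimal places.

Richardson extrapolation on the trapezoidal column (denominator 4−1=3):
I_{1,1} = (4·(-0.324380) − (-0.226834)) / 3 = -0.356895
I_{2,1} = (4·(-0.347877) − (-0.324380)) / 3 = -0.355709
I_{2,2} = (16·(-0.355709) − (-0.356895)) / 15 = -0.355630

-0.3556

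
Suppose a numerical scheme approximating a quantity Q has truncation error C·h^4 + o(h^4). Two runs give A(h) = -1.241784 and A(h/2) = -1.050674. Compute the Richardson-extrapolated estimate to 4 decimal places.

The leading error scales as h^4; refining by a factor of 2 reduces it by 2^4 = 16.
Extrapolated value = (16·A(h/2) − A(h)) / (16 − 1)
= (16·(-1.050674) − (-1.241784)) / 15
= -15.569000 / 15 = -1.037933

-1.0379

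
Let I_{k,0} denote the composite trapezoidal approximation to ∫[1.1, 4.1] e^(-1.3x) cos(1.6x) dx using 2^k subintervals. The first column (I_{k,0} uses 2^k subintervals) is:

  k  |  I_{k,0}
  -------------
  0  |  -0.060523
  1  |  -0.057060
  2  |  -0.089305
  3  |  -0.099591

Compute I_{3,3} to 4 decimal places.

-0.1032

Richardson extrapolation on the trapezoidal column (denominator 4−1=3):
I_{1,1} = -0.057060 + (-0.057060 − (-0.060523))/3 = -0.055906
I_{2,1} = -0.089305 + (-0.089305 − (-0.057060))/3 = -0.100053
I_{3,1} = -0.099591 + (-0.099591 − (-0.089305))/3 = -0.103020
I_{2,2} = -0.100053 + (-0.100053 − (-0.055906))/15 = -0.102996
I_{3,2} = -0.103020 + (-0.103020 − (-0.100053))/15 = -0.103218
I_{3,3} = -0.103218 + (-0.103218 − (-0.102996))/63 = -0.103222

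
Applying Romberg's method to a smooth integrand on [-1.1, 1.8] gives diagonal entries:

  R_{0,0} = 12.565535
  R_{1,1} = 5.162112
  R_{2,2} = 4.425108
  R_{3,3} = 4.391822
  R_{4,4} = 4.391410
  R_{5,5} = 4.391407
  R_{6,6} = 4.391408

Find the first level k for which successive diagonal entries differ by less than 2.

k = 2

|R_{1,1} − R_{0,0}| = 7.403423 ≥ 2
|R_{2,2} − R_{1,1}| = 0.737004 < 2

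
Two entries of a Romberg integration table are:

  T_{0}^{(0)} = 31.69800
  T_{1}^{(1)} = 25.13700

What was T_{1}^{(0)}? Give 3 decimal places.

26.777

From T_{1}^{(1)} = (4·T_{1}^{(0)} − T_{0}^{(0)})/3, solve for T_{1}^{(0)}:
4·T_{1}^{(0)} = 3·25.13700 + 31.69800 = 107.10900
T_{1}^{(0)} = 26.77725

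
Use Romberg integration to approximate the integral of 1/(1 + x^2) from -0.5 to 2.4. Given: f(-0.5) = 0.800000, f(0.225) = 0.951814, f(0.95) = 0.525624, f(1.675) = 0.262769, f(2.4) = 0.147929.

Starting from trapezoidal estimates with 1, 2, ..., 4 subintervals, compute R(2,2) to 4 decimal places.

1.6694

R(0,0) (trapezoid, 1 panel, h=2.9000): 1.374497
R(1,0) (trapezoid, 2 panels, h=1.4500): 1.449403
R(2,0) (trapezoid, 4 panels, h=0.7250): 1.605274
R(1,1) = 1.449403 + (1.449403 − 1.374497)/3 = 1.474372
R(2,1) = 1.605274 + (1.605274 − 1.449403)/3 = 1.657231
R(2,2) = 1.657231 + (1.657231 − 1.474372)/15 = 1.669422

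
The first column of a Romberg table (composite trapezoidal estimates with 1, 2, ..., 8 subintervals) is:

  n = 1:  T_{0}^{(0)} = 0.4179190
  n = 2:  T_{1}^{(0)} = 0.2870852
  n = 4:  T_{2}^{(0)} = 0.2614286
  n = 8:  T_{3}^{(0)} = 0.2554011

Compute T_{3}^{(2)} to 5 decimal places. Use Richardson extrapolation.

Richardson extrapolation on the trapezoidal column (denominator 4−1=3):
T_{2}^{(1)} = (4·0.2614286 − 0.2870852) / 3 = 0.2528764
T_{3}^{(1)} = (4·0.2554011 − 0.2614286) / 3 = 0.2533919
T_{3}^{(2)} = 0.2533919 + (0.2533919 − 0.2528764)/15 = 0.2534263

0.25343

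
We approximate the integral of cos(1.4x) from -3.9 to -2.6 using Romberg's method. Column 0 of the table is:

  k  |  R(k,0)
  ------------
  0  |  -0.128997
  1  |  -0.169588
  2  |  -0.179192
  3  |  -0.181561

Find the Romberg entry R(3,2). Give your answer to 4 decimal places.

-0.1823

Richardson extrapolation on the trapezoidal column (denominator 4−1=3):
R(2,1) = -0.179192 + (-0.179192 − (-0.169588))/3 = -0.182393
R(3,1) = (4·(-0.181561) − (-0.179192)) / 3 = -0.182351
R(3,2) = -0.182351 + (-0.182351 − (-0.182393))/15 = -0.182348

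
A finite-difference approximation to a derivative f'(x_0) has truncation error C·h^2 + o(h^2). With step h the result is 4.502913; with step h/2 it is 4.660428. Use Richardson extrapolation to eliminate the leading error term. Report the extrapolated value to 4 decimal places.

The leading error scales as h^2; refining by a factor of 2 reduces it by 2^2 = 4.
Extrapolated value = (4·A(h/2) − A(h)) / (4 − 1)
= (4·4.660428 − 4.502913) / 3
= 14.138799 / 3 = 4.712933

4.7129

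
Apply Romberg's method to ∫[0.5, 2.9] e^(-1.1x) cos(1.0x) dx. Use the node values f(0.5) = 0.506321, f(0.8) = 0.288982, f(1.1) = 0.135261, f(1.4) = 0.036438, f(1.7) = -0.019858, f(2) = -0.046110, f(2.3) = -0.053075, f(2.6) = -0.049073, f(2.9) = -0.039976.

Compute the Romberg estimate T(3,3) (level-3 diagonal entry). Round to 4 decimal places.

0.1512

T(0,0) (trapezoid, 1 panel, h=2.4000): 0.559614
T(1,0) (trapezoid, 2 panels, h=1.2000): 0.255977
T(2,0) (trapezoid, 4 panels, h=0.6000): 0.177300
T(3,0) (trapezoid, 8 panels, h=0.3000): 0.157721
T(1,1) = 0.255977 + (0.255977 − 0.559614)/3 = 0.154765
T(2,1) = 0.177300 + (0.177300 − 0.255977)/3 = 0.151074
T(3,1) = 0.157721 + (0.157721 − 0.177300)/3 = 0.151195
T(2,2) = 0.151074 + (0.151074 − 0.154765)/15 = 0.150828
T(3,2) = 0.151195 + (0.151195 − 0.151074)/15 = 0.151203
T(3,3) = 0.151203 + (0.151203 − 0.150828)/63 = 0.151209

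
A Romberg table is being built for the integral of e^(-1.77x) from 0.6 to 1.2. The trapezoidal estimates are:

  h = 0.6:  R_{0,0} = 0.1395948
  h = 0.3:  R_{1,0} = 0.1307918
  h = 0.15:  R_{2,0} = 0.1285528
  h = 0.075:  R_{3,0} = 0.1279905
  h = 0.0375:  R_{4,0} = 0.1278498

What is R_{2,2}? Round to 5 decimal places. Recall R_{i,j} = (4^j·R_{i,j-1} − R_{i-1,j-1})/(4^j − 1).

0.12780

R_{1,1} = (4·0.1307918 − 0.1395948) / 3 = 0.1278575
R_{2,1} = (4·0.1285528 − 0.1307918) / 3 = 0.1278065
R_{2,2} = 0.1278065 + (0.1278065 − 0.1278575)/15 = 0.1278031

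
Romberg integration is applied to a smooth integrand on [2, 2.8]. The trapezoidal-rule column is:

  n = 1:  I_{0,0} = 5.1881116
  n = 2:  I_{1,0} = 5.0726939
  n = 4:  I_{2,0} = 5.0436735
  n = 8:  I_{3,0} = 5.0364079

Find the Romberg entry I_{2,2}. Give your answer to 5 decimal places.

5.03399

Richardson extrapolation on the trapezoidal column (denominator 4−1=3):
I_{1,1} = (4·5.0726939 − 5.1881116) / 3 = 5.0342213
I_{2,1} = 5.0436735 + (5.0436735 − 5.0726939)/3 = 5.0340000
I_{2,2} = (16·5.0340000 − 5.0342213) / 15 = 5.0339852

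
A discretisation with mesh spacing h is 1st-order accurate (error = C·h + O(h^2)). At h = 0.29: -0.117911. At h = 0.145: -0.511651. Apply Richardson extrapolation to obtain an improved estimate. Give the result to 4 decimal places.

-0.9054

The leading error scales as h; refining by a factor of 2 reduces it by 2^1 = 2.
Extrapolated value = (2·A(h/2) − A(h)) / (2 − 1)
= (2·(-0.511651) − (-0.117911)) / 1
= -0.905391 / 1 = -0.905391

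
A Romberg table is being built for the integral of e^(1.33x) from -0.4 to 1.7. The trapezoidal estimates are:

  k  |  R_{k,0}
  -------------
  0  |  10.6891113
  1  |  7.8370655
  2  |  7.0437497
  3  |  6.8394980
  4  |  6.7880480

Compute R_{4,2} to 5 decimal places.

Richardson extrapolation on the trapezoidal column (denominator 4−1=3):
R_{3,1} = 6.8394980 + (6.8394980 − 7.0437497)/3 = 6.7714141
R_{4,1} = (4·6.7880480 − 6.8394980) / 3 = 6.7708980
R_{4,2} = (16·6.7708980 − 6.7714141) / 15 = 6.7708636

6.77086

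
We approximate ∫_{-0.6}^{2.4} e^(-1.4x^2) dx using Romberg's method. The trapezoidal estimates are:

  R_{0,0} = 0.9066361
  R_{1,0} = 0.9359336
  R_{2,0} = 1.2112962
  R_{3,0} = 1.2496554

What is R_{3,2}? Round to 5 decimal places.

Richardson extrapolation on the trapezoidal column (denominator 4−1=3):
R_{2,1} = (4·1.2112962 − 0.9359336) / 3 = 1.3030837
R_{3,1} = (4·1.2496554 − 1.2112962) / 3 = 1.2624418
R_{3,2} = (16·1.2624418 − 1.3030837) / 15 = 1.2597323

1.25973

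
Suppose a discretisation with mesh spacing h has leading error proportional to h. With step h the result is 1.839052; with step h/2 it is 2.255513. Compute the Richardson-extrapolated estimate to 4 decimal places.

2.6720

The leading error scales as h; refining by a factor of 2 reduces it by 2^1 = 2.
Extrapolated value = (2·A(h/2) − A(h)) / (2 − 1)
= (2·2.255513 − 1.839052) / 1
= 2.671974 / 1 = 2.671974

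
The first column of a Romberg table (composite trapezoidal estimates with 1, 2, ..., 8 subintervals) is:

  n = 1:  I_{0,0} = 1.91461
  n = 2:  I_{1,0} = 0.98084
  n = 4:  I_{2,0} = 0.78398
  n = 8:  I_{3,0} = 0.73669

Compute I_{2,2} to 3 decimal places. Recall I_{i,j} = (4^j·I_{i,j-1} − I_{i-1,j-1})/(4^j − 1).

0.722

Richardson extrapolation on the trapezoidal column (denominator 4−1=3):
I_{1,1} = (4·0.98084 − 1.91461) / 3 = 0.66958
I_{2,1} = 0.78398 + (0.78398 − 0.98084)/3 = 0.71836
I_{2,2} = (16·0.71836 − 0.66958) / 15 = 0.72161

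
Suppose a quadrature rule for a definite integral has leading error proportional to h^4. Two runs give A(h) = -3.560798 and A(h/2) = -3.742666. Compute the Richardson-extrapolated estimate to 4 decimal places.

-3.7548

The leading error scales as h^4; refining by a factor of 2 reduces it by 2^4 = 16.
Extrapolated value = (16·A(h/2) − A(h)) / (16 − 1)
= (16·(-3.742666) − (-3.560798)) / 15
= -56.321858 / 15 = -3.754791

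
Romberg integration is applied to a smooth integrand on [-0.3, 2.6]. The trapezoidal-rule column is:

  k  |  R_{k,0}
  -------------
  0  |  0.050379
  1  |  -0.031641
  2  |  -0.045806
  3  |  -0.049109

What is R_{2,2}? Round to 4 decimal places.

Richardson extrapolation on the trapezoidal column (denominator 4−1=3):
R_{1,1} = (4·(-0.031641) − 0.050379) / 3 = -0.058981
R_{2,1} = (4·(-0.045806) − (-0.031641)) / 3 = -0.050528
R_{2,2} = -0.050528 + (-0.050528 − (-0.058981))/15 = -0.049964
(Column j=1 coincides with Simpson's rule on the same nodes.)

-0.0500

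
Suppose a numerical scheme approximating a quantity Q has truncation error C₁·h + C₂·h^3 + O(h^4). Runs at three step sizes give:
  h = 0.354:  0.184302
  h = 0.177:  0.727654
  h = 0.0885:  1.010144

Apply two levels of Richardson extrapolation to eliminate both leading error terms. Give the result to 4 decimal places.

1.2957

First eliminate the h term (factor 2^1 = 2):
  B₁ = (2·0.727654 − 0.184302)/1 = 1.271006
  B₂ = (2·1.010144 − 0.727654)/1 = 1.292634
Then eliminate the h^3 term (factor 2^3 = 8):
  (8·1.292634 − 1.271006)/7 = 1.295724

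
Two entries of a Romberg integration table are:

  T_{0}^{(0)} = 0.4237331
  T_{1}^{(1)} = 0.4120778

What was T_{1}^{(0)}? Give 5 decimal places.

From T_{1}^{(1)} = (4·T_{1}^{(0)} − T_{0}^{(0)})/3, solve for T_{1}^{(0)}:
4·T_{1}^{(0)} = 3·0.4120778 + 0.4237331 = 1.6599665
T_{1}^{(0)} = 0.4149916

0.41499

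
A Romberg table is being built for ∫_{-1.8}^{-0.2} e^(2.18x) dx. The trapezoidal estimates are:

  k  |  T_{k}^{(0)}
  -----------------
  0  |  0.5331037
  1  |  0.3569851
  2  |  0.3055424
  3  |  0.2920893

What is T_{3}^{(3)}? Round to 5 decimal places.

T_{1}^{(1)} = 0.3569851 + (0.3569851 − 0.5331037)/3 = 0.2982789
T_{2}^{(1)} = (4·0.3055424 − 0.3569851) / 3 = 0.2883948
T_{3}^{(1)} = (4·0.2920893 − 0.3055424) / 3 = 0.2876049
T_{2}^{(2)} = 0.2883948 + (0.2883948 − 0.2982789)/15 = 0.2877359
T_{3}^{(2)} = 0.2876049 + (0.2876049 − 0.2883948)/15 = 0.2875522
T_{3}^{(3)} = 0.2875522 + (0.2875522 − 0.2877359)/63 = 0.2875493

0.28755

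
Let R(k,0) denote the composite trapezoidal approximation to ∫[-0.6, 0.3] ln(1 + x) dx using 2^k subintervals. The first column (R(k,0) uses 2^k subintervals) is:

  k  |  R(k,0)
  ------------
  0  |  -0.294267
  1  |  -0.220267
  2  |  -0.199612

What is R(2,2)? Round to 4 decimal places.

R(1,1) = (4·(-0.220267) − (-0.294267)) / 3 = -0.195600
R(2,1) = (4·(-0.199612) − (-0.220267)) / 3 = -0.192727
R(2,2) = (16·(-0.192727) − (-0.195600)) / 15 = -0.192535
(Column j=1 coincides with Simpson's rule on the same nodes.)

-0.1925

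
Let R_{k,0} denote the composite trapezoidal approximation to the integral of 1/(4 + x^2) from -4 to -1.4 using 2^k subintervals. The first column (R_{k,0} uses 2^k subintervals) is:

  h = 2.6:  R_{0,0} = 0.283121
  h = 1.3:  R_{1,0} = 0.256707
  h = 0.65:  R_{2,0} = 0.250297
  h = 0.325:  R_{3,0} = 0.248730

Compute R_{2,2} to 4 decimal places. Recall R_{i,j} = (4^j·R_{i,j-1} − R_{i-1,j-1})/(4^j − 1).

0.2482

Richardson extrapolation on the trapezoidal column (denominator 4−1=3):
R_{1,1} = 0.256707 + (0.256707 − 0.283121)/3 = 0.247902
R_{2,1} = (4·0.250297 − 0.256707) / 3 = 0.248160
R_{2,2} = (16·0.248160 − 0.247902) / 15 = 0.248177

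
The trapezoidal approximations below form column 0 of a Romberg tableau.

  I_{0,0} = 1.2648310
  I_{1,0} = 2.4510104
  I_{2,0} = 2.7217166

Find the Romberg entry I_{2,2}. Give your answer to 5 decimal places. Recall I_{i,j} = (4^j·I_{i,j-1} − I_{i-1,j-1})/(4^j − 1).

Richardson extrapolation on the trapezoidal column (denominator 4−1=3):
I_{1,1} = (4·2.4510104 − 1.2648310) / 3 = 2.8464035
I_{2,1} = (4·2.7217166 − 2.4510104) / 3 = 2.8119520
I_{2,2} = (16·2.8119520 − 2.8464035) / 15 = 2.8096552

2.80966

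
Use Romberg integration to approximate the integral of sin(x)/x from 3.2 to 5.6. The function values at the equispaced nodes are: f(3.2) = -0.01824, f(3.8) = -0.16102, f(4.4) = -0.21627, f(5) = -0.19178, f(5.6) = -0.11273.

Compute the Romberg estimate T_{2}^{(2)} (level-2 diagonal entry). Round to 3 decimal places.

T_{0}^{(0)} (trapezoid, 1 panel, h=2.4000): -0.15716
T_{1}^{(0)} (trapezoid, 2 panels, h=1.2000): -0.33811
T_{2}^{(0)} (trapezoid, 4 panels, h=0.6000): -0.38073
T_{1}^{(1)} = -0.33811 + (-0.33811 − (-0.15716))/3 = -0.39843
T_{2}^{(1)} = -0.38073 + (-0.38073 − (-0.33811))/3 = -0.39494
T_{2}^{(2)} = -0.39494 + (-0.39494 − (-0.39843))/15 = -0.39471

-0.395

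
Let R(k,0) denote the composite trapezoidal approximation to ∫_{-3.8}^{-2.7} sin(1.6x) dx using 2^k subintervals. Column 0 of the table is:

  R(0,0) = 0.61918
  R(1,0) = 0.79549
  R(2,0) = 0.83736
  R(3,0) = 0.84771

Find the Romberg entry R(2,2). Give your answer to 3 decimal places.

0.851

Richardson extrapolation on the trapezoidal column (denominator 4−1=3):
R(1,1) = 0.79549 + (0.79549 − 0.61918)/3 = 0.85426
R(2,1) = (4·0.83736 − 0.79549) / 3 = 0.85132
R(2,2) = (16·0.85132 − 0.85426) / 15 = 0.85112
(Column j=1 coincides with Simpson's rule on the same nodes.)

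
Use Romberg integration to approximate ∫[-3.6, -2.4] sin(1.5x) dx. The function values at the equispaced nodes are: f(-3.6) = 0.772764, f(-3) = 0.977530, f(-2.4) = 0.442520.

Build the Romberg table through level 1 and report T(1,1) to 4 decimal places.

T(0,0) (trapezoid, 1 panel, h=1.2000): 0.729170
T(1,0) (trapezoid, 2 panels, h=0.6000): 0.951103
T(1,1) = 0.951103 + (0.951103 − 0.729170)/3 = 1.025081

1.0251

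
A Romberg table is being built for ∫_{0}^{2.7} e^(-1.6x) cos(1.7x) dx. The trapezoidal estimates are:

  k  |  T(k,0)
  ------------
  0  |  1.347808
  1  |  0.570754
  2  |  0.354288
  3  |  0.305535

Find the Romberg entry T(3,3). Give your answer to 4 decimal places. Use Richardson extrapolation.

0.2899

T(1,1) = 0.570754 + (0.570754 − 1.347808)/3 = 0.311736
T(2,1) = (4·0.354288 − 0.570754) / 3 = 0.282133
T(3,1) = 0.305535 + (0.305535 − 0.354288)/3 = 0.289284
T(2,2) = (16·0.282133 − 0.311736) / 15 = 0.280159
T(3,2) = (16·0.289284 − 0.282133) / 15 = 0.289761
T(3,3) = 0.289761 + (0.289761 − 0.280159)/63 = 0.289913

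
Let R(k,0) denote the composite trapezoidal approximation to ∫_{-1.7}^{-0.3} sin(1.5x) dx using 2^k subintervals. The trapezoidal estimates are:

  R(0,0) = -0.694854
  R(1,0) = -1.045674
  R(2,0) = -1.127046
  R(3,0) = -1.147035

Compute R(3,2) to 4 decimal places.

Richardson extrapolation on the trapezoidal column (denominator 4−1=3):
R(2,1) = (4·(-1.127046) − (-1.045674)) / 3 = -1.154170
R(3,1) = (4·(-1.147035) − (-1.127046)) / 3 = -1.153698
R(3,2) = -1.153698 + (-1.153698 − (-1.154170))/15 = -1.153667
(Column j=1 coincides with Simpson's rule on the same nodes.)

-1.1537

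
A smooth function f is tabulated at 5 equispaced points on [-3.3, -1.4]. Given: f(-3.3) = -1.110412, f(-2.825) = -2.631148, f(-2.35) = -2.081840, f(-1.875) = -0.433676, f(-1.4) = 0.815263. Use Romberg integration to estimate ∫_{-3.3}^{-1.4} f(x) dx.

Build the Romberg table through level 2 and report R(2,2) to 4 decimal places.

R(0,0) (trapezoid, 1 panel, h=1.9000): -0.280392
R(1,0) (trapezoid, 2 panels, h=0.9500): -2.117944
R(2,0) (trapezoid, 4 panels, h=0.4750): -2.514763
R(1,1) = -2.117944 + (-2.117944 − (-0.280392))/3 = -2.730461
R(2,1) = -2.514763 + (-2.514763 − (-2.117944))/3 = -2.647036
R(2,2) = -2.647036 + (-2.647036 − (-2.730461))/15 = -2.641474

-2.6415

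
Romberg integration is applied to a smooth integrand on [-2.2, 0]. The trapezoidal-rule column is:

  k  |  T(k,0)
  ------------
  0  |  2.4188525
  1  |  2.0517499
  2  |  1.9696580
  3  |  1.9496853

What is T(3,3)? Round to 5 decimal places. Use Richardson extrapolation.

Richardson extrapolation on the trapezoidal column (denominator 4−1=3):
T(1,1) = (4·2.0517499 − 2.4188525) / 3 = 1.9293824
T(2,1) = 1.9696580 + (1.9696580 − 2.0517499)/3 = 1.9422940
T(3,1) = (4·1.9496853 − 1.9696580) / 3 = 1.9430277
T(2,2) = (16·1.9422940 − 1.9293824) / 15 = 1.9431548
T(3,2) = (16·1.9430277 − 1.9422940) / 15 = 1.9430766
T(3,3) = (64·1.9430766 − 1.9431548) / 63 = 1.9430754

1.94308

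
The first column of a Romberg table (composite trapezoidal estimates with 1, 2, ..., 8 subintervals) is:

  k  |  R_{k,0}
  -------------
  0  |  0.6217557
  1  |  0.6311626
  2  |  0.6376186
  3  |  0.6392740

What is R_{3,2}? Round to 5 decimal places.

0.63983

R_{2,1} = (4·0.6376186 − 0.6311626) / 3 = 0.6397706
R_{3,1} = 0.6392740 + (0.6392740 − 0.6376186)/3 = 0.6398258
R_{3,2} = 0.6398258 + (0.6398258 − 0.6397706)/15 = 0.6398295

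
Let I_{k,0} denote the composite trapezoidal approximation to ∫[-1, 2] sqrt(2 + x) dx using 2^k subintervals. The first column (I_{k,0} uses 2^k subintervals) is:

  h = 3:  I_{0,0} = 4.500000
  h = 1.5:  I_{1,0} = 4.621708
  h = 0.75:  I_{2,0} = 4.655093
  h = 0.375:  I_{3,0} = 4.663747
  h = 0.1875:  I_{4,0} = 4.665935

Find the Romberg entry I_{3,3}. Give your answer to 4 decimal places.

Richardson extrapolation on the trapezoidal column (denominator 4−1=3):
I_{1,1} = (4·4.621708 − 4.500000) / 3 = 4.662277
I_{2,1} = 4.655093 + (4.655093 − 4.621708)/3 = 4.666221
I_{3,1} = (4·4.663747 − 4.655093) / 3 = 4.666632
I_{2,2} = (16·4.666221 − 4.662277) / 15 = 4.666484
I_{3,2} = 4.666632 + (4.666632 − 4.666221)/15 = 4.666659
I_{3,3} = (64·4.666659 − 4.666484) / 63 = 4.666662
(Column j=1 coincides with Simpson's rule on the same nodes.)

4.6667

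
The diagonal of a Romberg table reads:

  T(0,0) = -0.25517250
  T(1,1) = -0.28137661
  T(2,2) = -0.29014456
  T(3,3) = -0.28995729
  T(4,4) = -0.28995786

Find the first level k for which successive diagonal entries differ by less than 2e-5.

k = 4

|T(1,1) − T(0,0)| = 0.02620411 ≥ 2e-5
|T(2,2) − T(1,1)| = 0.00876795 ≥ 2e-5
|T(3,3) − T(2,2)| = 0.00018727 ≥ 2e-5
|T(4,4) − T(3,3)| = 0.00000057 < 2e-5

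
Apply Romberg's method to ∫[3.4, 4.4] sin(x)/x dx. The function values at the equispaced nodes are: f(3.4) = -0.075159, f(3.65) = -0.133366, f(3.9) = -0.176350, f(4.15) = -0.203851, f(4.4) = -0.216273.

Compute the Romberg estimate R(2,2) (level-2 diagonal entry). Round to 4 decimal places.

-0.1661

R(0,0) (trapezoid, 1 panel, h=1.0000): -0.145716
R(1,0) (trapezoid, 2 panels, h=0.5000): -0.161033
R(2,0) (trapezoid, 4 panels, h=0.2500): -0.164821
R(1,1) = -0.161033 + (-0.161033 − (-0.145716))/3 = -0.166139
R(2,1) = -0.164821 + (-0.164821 − (-0.161033))/3 = -0.166084
R(2,2) = -0.166084 + (-0.166084 − (-0.166139))/15 = -0.166080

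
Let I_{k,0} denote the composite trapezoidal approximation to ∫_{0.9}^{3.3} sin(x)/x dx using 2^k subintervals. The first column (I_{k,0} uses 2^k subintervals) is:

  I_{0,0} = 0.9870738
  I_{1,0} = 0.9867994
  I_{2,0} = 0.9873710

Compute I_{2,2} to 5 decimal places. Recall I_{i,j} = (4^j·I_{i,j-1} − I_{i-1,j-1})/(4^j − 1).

0.98762

Richardson extrapolation on the trapezoidal column (denominator 4−1=3):
I_{1,1} = 0.9867994 + (0.9867994 − 0.9870738)/3 = 0.9867079
I_{2,1} = 0.9873710 + (0.9873710 − 0.9867994)/3 = 0.9875615
I_{2,2} = (16·0.9875615 − 0.9867079) / 15 = 0.9876184
(Column j=1 coincides with Simpson's rule on the same nodes.)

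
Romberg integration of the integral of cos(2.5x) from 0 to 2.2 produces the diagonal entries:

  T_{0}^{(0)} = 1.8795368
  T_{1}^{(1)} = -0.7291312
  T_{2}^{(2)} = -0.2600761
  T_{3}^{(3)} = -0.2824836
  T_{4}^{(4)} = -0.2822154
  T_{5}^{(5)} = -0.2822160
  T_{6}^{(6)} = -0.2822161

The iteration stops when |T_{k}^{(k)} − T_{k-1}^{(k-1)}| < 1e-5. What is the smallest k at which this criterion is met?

|T_{1}^{(1)} − T_{0}^{(0)}| = 2.6086680 ≥ 1e-5
|T_{2}^{(2)} − T_{1}^{(1)}| = 0.4690551 ≥ 1e-5
|T_{3}^{(3)} − T_{2}^{(2)}| = 0.0224075 ≥ 1e-5
|T_{4}^{(4)} − T_{3}^{(3)}| = 0.0002682 ≥ 1e-5
|T_{5}^{(5)} − T_{4}^{(4)}| = 0.0000006 < 1e-5

k = 5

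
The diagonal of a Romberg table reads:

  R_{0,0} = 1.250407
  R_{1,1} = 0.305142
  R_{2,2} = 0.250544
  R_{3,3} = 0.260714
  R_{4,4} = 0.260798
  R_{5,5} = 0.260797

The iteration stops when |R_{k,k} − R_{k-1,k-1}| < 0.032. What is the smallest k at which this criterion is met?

|R_{1,1} − R_{0,0}| = 0.945265 ≥ 0.032
|R_{2,2} − R_{1,1}| = 0.054598 ≥ 0.032
|R_{3,3} − R_{2,2}| = 0.010170 < 0.032

k = 3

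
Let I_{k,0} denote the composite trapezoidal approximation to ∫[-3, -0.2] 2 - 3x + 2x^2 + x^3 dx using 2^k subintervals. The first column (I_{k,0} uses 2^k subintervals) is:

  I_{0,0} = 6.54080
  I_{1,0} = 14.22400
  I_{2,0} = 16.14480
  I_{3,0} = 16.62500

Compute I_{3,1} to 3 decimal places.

16.785

Richardson extrapolation on the trapezoidal column (denominator 4−1=3):
I_{3,1} = 16.62500 + (16.62500 − 16.14480)/3 = 16.78507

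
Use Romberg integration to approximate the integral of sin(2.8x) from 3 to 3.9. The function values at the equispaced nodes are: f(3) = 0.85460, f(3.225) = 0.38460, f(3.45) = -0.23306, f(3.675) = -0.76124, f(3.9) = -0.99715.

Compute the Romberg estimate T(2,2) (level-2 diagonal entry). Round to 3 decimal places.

-0.158

T(0,0) (trapezoid, 1 panel, h=0.9000): -0.06415
T(1,0) (trapezoid, 2 panels, h=0.4500): -0.13695
T(2,0) (trapezoid, 4 panels, h=0.2250): -0.15322
T(1,1) = -0.13695 + (-0.13695 − (-0.06415))/3 = -0.16122
T(2,1) = -0.15322 + (-0.15322 − (-0.13695))/3 = -0.15864
T(2,2) = -0.15864 + (-0.15864 − (-0.16122))/15 = -0.15847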